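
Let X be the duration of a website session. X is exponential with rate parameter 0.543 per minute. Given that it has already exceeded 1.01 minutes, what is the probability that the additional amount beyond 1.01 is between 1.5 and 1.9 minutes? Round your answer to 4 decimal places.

Memoryless: the residual past 1.01 is again Exp(λ).
P(1.5 < residual < 1.9) = e^(−λ·1.5) − e^(−λ·1.9) = 0.44286 − 0.35640 ≈ 0.0865.

0.0865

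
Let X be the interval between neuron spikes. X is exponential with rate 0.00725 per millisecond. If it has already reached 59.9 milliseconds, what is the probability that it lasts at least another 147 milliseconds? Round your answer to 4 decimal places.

0.3445

The exponential is memoryless, so the remaining time is again Exp(λ): the condition X > 59.9 is irrelevant.
P(X > 147) = e^(−1.0657) ≈ 0.3445.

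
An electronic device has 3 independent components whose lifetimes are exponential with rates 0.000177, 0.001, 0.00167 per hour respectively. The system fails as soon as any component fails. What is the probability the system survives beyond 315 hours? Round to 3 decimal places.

The time to first failure is exponential with rate Σλ = 0.000177 + 0.001 + 0.00167 = 0.002847.
P(min > 315) = e^(−0.002847·315) = e^(−0.89681) ≈ 0.408.

0.408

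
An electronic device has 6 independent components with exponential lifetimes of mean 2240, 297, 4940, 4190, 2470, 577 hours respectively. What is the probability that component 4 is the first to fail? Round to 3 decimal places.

0.037

Rates: λ_i = 1/mean_i → 0.000446429, 0.003367, 0.000202429, 0.000238663, 0.000404858, 0.0017331; Σλ = 0.00639249.
P(component 4 first) = λ_4/Σλ = 0.000238663/0.00639249 ≈ 0.037.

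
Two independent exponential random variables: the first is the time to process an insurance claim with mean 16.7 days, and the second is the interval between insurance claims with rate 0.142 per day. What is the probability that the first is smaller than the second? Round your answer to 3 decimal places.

λ_1 = 1/16.7 = 0.0598802, λ_2 = 0.142.
For independent exponentials, P(the first < the second) = λ_1/(λ_1+λ_2) = 0.0598802/0.20188 ≈ 0.297.

0.297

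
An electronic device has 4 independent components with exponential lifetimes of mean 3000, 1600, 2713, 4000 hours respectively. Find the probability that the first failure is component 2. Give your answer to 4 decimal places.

Rates: λ_i = 1/mean_i → 0.000333333, 0.000625, 0.000368596, 0.00025; Σλ = 0.00157693.
P(component 2 first) = λ_2/Σλ = 0.000625/0.00157693 ≈ 0.3963.

0.3963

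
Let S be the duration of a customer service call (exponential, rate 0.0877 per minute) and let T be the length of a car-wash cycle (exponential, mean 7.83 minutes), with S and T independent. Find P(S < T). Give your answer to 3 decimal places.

λ_1 = 0.0877, λ_2 = 1/7.83 = 0.127714.
For independent exponentials, P(S < T) = λ_1/(λ_1+λ_2) = 0.0877/0.215414 ≈ 0.407.

0.407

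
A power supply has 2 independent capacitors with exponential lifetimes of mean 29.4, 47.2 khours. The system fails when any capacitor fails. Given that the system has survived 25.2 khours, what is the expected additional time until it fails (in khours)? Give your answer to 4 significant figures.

18.12

First-failure rate Σλ = 1/29.4 + 1/47.2 = 0.0552.
By memorylessness the expected residual is 1/Σλ = 18.1159 khours, regardless of the 25.2 already elapsed.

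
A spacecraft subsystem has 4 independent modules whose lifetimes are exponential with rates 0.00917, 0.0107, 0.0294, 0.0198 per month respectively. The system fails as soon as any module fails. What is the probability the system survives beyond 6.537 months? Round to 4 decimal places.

The time to first failure is exponential with rate Σλ = 0.00917 + 0.0107 + 0.0294 + 0.0198 = 0.06907.
P(min > 6.537) = e^(−0.06907·6.537) = e^(−0.45151) ≈ 0.6367.

0.6367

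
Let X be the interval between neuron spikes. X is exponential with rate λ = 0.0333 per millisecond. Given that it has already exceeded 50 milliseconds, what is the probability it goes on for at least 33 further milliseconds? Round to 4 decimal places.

0.3332

The exponential is memoryless, so the remaining time is again Exp(λ): the condition X > 50 is irrelevant.
P(X > 33) = e^(−1.0989) ≈ 0.3332.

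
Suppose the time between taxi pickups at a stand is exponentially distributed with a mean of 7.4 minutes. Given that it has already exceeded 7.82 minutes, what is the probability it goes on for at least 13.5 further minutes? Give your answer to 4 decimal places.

The rate is λ = 1/7.4 = 0.135135 per minute.
P(X > s+t | X > s) = e^(−λ(s+t))/e^(−λs) = e^(−λt), independent of s = 7.82.
P(X > 13.5) = e^(−1.8243) ≈ 0.1613.

0.1613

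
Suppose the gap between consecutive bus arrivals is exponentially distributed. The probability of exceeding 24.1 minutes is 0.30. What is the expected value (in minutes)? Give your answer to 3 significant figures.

e^(−λ·24.1) = 0.30 ⇒ λ = −ln(0.30)/24.1 = 0.0499574.
Mean = 1/λ = 20.0171 minutes.

20.0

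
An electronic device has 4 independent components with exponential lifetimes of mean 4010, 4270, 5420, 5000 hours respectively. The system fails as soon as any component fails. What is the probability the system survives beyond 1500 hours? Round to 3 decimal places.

The first failure time is exponential with rate Σλ_i = 1/4010 + 1/4270 + 1/5420 + 1/5000 = 0.00086807 per hour.
P(min > 1500) = e^(−0.00086807·1500) = e^(−1.3021) ≈ 0.272.

0.272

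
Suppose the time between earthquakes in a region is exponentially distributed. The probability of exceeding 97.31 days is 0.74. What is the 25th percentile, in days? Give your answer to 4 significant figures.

92.97

e^(−λ·97.31) = 0.74 ⇒ λ = −ln(0.74)/97.31 = 0.00309429.
25th percentile: 1 − e^(−λt) = 0.25, t = −ln(0.75)/λ = 92.972 days.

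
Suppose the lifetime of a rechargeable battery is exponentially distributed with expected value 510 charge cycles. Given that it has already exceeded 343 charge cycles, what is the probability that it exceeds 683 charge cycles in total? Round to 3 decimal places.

0.513

The rate is λ = 1/510 = 0.00196078 per charge cycle.
By the memoryless property, P(X > 343+340 | X > 343) = P(X > 340).
P(X > 340) = e^(−0.66667) ≈ 0.513.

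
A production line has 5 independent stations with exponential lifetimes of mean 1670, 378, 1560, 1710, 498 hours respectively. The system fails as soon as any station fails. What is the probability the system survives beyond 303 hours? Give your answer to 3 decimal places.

0.140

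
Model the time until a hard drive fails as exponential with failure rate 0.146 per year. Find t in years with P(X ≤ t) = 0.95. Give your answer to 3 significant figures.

20.5

Set 1 − e^(−λt) = 0.95, so t = −ln(0.05)/λ = 2.9957/0.146 ≈ 20.5187 years.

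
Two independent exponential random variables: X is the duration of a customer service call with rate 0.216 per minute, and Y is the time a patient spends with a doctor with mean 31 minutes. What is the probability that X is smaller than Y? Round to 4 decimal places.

0.8701

λ_1 = 0.216, λ_2 = 1/31 = 0.0322581.
For independent exponentials, P(X < Y) = λ_1/(λ_1+λ_2) = 0.216/0.248258 ≈ 0.8701.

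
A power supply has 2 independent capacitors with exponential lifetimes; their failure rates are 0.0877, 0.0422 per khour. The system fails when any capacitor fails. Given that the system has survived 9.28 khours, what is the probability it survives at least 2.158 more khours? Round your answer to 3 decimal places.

0.756

Time to first failure ~ Exp(Σλ) with Σλ = 0.1299.
By memorylessness, P(T > 9.28+2.158 | T > 9.28) = P(T > 2.158) = e^(−0.1299·2.158) ≈ 0.756.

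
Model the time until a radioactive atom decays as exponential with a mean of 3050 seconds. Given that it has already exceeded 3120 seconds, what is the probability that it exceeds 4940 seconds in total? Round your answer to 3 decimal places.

0.551

The rate is λ = 1/3050 = 0.000327869 per second.
The exponential is memoryless, so the remaining time is again Exp(λ): the condition X > 3120 is irrelevant.
P(X > 1820) = e^(−0.59672) ≈ 0.551.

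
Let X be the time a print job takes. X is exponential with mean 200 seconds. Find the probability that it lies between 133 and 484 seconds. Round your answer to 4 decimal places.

0.4254

The rate is λ = 1/200 = 0.005 per second.
P(133 < X < 484) = e^(−λ·133) − e^(−λ·484) = 0.51427 − 0.08892 ≈ 0.4254.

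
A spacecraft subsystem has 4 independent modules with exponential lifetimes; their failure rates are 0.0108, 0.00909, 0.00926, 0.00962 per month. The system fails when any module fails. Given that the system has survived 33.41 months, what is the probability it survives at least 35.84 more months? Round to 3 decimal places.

0.249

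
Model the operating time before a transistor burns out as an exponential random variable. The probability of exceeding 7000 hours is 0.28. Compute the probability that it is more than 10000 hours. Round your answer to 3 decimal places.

e^(−λ·7000) = 0.28 ⇒ λ = −ln(0.28)/7000 = 0.000181852.
P(X > 10000) = e^(−0.000181852·10000) = e^(−1.8185) ≈ 0.162.

0.162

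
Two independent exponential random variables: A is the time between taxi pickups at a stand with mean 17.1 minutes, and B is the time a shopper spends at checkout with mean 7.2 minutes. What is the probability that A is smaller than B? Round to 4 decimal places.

λ_1 = 1/17.1 = 0.0584795, λ_2 = 1/7.2 = 0.138889.
For independent exponentials, P(A < B) = λ_1/(λ_1+λ_2) = 0.0584795/0.197368 ≈ 0.2963.

0.2963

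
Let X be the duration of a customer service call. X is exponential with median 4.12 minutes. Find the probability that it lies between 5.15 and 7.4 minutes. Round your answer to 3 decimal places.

For an exponential, median = ln(2)/λ, so λ = ln 2 / 4.12 = 0.16824 per minute.
P(5.15 < X < 7.4) = e^(−λ·5.15) − e^(−λ·7.4) = 0.42045 − 0.28795 ≈ 0.132.

0.132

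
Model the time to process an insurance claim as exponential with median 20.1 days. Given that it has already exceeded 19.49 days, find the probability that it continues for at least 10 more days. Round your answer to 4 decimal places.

For an exponential, median = ln(2)/λ, so λ = ln 2 / 20.1 = 0.0344849 per day.
By the memoryless property, P(X > 19.49+10 | X > 19.49) = P(X > 10).
P(X > 10) = e^(−0.34485) ≈ 0.7083.

0.7083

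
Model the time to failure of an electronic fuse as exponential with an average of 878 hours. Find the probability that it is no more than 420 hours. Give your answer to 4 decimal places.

The rate is λ = 1/878 = 0.00113895 per hour.
P(X ≤ 420) = 1 − e^(−λ·420) = 1 − e^(−0.47836) ≈ 0.3802.

0.3802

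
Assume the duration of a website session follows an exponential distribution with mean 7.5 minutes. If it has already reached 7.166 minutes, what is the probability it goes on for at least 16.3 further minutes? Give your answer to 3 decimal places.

The rate is λ = 1/7.5 = 0.133333 per minute.
P(X > s+t | X > s) = e^(−λ(s+t))/e^(−λs) = e^(−λt), independent of s = 7.166.
P(X > 16.3) = e^(−2.1733) ≈ 0.114.

0.114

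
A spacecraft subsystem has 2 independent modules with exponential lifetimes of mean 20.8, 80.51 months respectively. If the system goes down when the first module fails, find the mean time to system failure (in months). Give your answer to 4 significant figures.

The first failure time is exponential with rate Σλ_i = 1/20.8 + 1/80.51 = 0.0604977 per month.
E[min] = 1/Σλ = 1/0.0604977 = 16.5295 months.

16.53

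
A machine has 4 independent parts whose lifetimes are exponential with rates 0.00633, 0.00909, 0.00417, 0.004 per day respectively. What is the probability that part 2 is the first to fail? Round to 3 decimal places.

The time to first failure is exponential with rate Σλ = 0.00633 + 0.00909 + 0.00417 + 0.004 = 0.02359.
P(part 2 first) = λ_2/Σλ = 0.00909/0.02359 ≈ 0.385.

0.385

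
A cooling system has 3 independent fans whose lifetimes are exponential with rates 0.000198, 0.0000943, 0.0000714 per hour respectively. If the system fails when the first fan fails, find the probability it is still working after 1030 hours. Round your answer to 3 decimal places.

The time to first failure is exponential with rate Σλ = 0.000198 + 0.0000943 + 0.0000714 = 0.0003637.
P(min > 1030) = e^(−0.0003637·1030) = e^(−0.37461) ≈ 0.688.

0.688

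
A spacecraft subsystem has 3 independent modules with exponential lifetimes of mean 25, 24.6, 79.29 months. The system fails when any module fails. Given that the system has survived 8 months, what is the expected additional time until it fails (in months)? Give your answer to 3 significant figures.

First-failure rate Σλ = 1/25 + 1/24.6 + 1/79.29 = 0.0932623.
By memorylessness the expected residual is 1/Σλ = 10.7224 months, regardless of the 8 already elapsed.

10.7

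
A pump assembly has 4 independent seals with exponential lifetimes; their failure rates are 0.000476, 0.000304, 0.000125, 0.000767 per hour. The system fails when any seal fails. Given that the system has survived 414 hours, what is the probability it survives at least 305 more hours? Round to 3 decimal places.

0.601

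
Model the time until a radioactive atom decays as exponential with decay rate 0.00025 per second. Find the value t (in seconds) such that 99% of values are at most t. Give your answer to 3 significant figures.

Set 1 − e^(−λt) = 0.99, so t = −ln(0.01)/λ = 4.6052/0.00025 ≈ 18420.7 seconds.

18400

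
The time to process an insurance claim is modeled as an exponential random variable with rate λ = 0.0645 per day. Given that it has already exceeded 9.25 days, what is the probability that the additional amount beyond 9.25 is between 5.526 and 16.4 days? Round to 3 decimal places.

0.353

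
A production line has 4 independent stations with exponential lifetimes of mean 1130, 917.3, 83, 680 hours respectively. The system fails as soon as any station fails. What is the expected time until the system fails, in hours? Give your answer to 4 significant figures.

64.54

The first failure time is exponential with rate Σλ_i = 1/1130 + 1/917.3 + 1/83 + 1/680 = 0.0154939 per hour.
E[min] = 1/Σλ = 1/0.0154939 = 64.5416 hours.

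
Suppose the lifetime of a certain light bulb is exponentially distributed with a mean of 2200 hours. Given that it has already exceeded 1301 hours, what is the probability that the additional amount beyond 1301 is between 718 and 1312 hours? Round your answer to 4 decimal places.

0.1707

The rate is λ = 1/2200 = 0.000454545 per hour.
Memoryless: the residual past 1301 is again Exp(λ).
P(718 < residual < 1312) = e^(−λ·718) − e^(−λ·1312) = 0.72154 − 0.55081 ≈ 0.1707.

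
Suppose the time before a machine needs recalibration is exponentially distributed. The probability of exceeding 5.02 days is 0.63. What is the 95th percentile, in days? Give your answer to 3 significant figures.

e^(−λ·5.02) = 0.63 ⇒ λ = −ln(0.63)/5.02 = 0.0920389.
95th percentile: 1 − e^(−λt) = 0.95, t = −ln(0.05)/λ = 32.5485 days.

32.5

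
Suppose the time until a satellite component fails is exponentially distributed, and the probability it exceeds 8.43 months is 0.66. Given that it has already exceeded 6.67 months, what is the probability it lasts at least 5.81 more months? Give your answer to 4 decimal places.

0.7510

From e^(−λ·8.43) = 0.66, λ = −ln(0.66)/8.43 = 0.0492901.
Memoryless: P(X > 6.67+5.81 | X > 6.67) = P(X > 5.81) = e^(−0.0492901·5.81) ≈ 0.7510.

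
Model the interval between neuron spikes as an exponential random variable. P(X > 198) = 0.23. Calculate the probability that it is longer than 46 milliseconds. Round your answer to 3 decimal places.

0.711

e^(−λ·198) = 0.23 ⇒ λ = −ln(0.23)/198 = 0.00742261.
P(X > 46) = e^(−0.00742261·46) = e^(−0.34144) ≈ 0.711.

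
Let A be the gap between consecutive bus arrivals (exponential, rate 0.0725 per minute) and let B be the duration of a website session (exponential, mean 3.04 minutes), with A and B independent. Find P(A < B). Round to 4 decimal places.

0.1806

λ_1 = 0.0725, λ_2 = 1/3.04 = 0.328947.
For independent exponentials, P(A < B) = λ_1/(λ_1+λ_2) = 0.0725/0.401447 ≈ 0.1806.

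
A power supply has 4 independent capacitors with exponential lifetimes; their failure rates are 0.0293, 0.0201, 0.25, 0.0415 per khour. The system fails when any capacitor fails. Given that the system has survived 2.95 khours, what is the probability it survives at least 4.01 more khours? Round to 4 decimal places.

0.2549

Time to first failure ~ Exp(Σλ) with Σλ = 0.3409.
By memorylessness, P(T > 2.95+4.01 | T > 2.95) = P(T > 4.01) = e^(−0.3409·4.01) ≈ 0.2549.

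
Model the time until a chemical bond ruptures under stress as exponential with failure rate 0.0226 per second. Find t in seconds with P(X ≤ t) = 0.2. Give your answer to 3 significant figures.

Set 1 − e^(−λt) = 0.2, so t = −ln(0.8)/λ = 0.22314/0.0226 ≈ 9.87361 seconds.

9.87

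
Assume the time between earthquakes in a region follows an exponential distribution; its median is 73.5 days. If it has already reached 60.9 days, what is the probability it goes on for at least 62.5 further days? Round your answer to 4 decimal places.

0.5547

For an exponential, median = ln(2)/λ, so λ = ln 2 / 73.5 = 0.00943057 per day.
By the memoryless property, P(X > 60.9+62.5 | X > 60.9) = P(X > 62.5).
P(X > 62.5) = e^(−0.58941) ≈ 0.5547.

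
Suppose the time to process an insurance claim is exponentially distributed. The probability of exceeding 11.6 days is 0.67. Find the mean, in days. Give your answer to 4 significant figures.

28.97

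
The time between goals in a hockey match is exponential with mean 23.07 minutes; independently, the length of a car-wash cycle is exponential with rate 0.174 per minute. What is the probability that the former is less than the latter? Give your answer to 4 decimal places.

0.1994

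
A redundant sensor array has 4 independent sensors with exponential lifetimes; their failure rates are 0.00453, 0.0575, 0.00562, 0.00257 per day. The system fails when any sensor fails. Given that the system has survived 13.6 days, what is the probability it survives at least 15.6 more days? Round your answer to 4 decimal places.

Time to first failure ~ Exp(Σλ) with Σλ = 0.07022.
By memorylessness, P(T > 13.6+15.6 | T > 13.6) = P(T > 15.6) = e^(−0.07022·15.6) ≈ 0.3344.

0.3344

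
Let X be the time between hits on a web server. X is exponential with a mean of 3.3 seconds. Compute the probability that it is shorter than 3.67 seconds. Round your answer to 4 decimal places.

The rate is λ = 1/3.3 = 0.30303 per second.
P(X ≤ 3.67) = 1 − e^(−λ·3.67) = 1 − e^(−1.1121) ≈ 0.6711.

0.6711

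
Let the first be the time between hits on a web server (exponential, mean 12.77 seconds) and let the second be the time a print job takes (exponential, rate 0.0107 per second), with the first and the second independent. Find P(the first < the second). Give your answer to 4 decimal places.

λ_1 = 1/12.77 = 0.0783085, λ_2 = 0.0107.
For independent exponentials, P(the first < the second) = λ_1/(λ_1+λ_2) = 0.0783085/0.0890085 ≈ 0.8798.

0.8798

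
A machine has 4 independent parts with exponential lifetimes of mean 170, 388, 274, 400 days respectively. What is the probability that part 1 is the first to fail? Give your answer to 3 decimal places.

0.403

Rates: λ_i = 1/mean_i → 0.00588235, 0.00257732, 0.00364964, 0.0025; Σλ = 0.0146093.
P(part 1 first) = λ_1/Σλ = 0.00588235/0.0146093 ≈ 0.403.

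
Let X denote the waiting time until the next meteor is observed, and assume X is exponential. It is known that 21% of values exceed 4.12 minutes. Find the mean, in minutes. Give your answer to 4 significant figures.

e^(−λ·4.12) = 0.21 ⇒ λ = −ln(0.21)/4.12 = 0.378798.
Mean = 1/λ = 2.63993 minutes.

2.640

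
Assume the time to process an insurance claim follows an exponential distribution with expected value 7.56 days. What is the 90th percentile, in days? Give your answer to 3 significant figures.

17.4

The rate is λ = 1/7.56 = 0.132275 per day.
Set 1 − e^(−λt) = 0.9, so t = −ln(0.1)/λ = 2.3026/0.132275 ≈ 17.4075 days.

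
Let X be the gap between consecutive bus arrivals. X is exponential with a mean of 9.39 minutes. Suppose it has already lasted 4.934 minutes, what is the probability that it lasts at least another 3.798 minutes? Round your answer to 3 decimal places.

The rate is λ = 1/9.39 = 0.106496 per minute.
The exponential is memoryless, so the remaining time is again Exp(λ): the condition X > 4.934 is irrelevant.
P(X > 3.798) = e^(−0.40447) ≈ 0.667.

0.667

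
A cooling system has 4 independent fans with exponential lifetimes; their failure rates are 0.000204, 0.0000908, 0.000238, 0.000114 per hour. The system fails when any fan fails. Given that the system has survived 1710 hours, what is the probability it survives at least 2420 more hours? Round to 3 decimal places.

0.209

Time to first failure ~ Exp(Σλ) with Σλ = 0.0006468.
By memorylessness, P(T > 1710+2420 | T > 1710) = P(T > 2420) = e^(−0.0006468·2420) ≈ 0.209.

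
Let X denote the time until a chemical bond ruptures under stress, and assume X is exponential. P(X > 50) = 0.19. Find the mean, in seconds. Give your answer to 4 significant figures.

30.11

e^(−λ·50) = 0.19 ⇒ λ = −ln(0.19)/50 = 0.0332146.
Mean = 1/λ = 30.1072 seconds.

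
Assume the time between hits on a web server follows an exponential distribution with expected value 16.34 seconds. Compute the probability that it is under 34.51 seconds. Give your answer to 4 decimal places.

0.8790

The rate is λ = 1/16.34 = 0.0611995 per second.
P(X ≤ 34.51) = 1 − e^(−λ·34.51) = 1 − e^(−2.112) ≈ 0.8790.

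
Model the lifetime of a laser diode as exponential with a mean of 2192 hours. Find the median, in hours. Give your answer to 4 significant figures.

1519

The rate is λ = 1/2192 = 0.000456204 per hour.
Set 1 − e^(−λt) = 0.5, so t = −ln(0.5)/λ = 0.69315/0.000456204 ≈ 1519.38 hours.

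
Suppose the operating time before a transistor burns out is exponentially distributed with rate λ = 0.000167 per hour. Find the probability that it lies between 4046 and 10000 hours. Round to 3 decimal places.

P(4046 < X < 10000) = e^(−λ·4046) − e^(−λ·10000) = 0.50881 − 0.18825 ≈ 0.321.

0.321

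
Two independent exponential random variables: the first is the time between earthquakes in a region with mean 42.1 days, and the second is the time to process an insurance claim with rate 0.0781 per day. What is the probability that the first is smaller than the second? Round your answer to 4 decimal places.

λ_1 = 1/42.1 = 0.023753, λ_2 = 0.0781.
For independent exponentials, P(the first < the second) = λ_1/(λ_1+λ_2) = 0.023753/0.101853 ≈ 0.2332.

0.2332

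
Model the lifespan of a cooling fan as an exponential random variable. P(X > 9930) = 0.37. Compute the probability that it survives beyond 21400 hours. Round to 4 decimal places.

0.1173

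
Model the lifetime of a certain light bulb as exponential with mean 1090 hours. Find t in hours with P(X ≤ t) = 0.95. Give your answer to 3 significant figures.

The rate is λ = 1/1090 = 0.000917431 per hour.
Set 1 − e^(−λt) = 0.95, so t = −ln(0.05)/λ = 2.9957/0.000917431 ≈ 3265.35 hours.

3270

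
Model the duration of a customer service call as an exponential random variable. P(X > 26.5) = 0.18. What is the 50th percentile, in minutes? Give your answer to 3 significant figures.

10.7

e^(−λ·26.5) = 0.18 ⇒ λ = −ln(0.18)/26.5 = 0.0647094.
50th percentile: 1 − e^(−λt) = 0.5, t = −ln(0.5)/λ = 10.7117 minutes.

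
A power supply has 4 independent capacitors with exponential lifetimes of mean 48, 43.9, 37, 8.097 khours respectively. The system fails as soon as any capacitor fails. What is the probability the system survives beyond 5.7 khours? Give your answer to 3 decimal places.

The first failure time is exponential with rate Σλ_i = 1/48 + 1/43.9 + 1/37 + 1/8.097 = 0.194142 per khour.
P(min > 5.7) = e^(−0.194142·5.7) = e^(−1.1066) ≈ 0.331.

0.331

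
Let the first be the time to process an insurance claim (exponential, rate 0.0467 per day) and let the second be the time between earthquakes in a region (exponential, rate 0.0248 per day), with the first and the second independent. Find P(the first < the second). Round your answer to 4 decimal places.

λ_1 = 0.0467, λ_2 = 0.0248.
For independent exponentials, P(the first < the second) = λ_1/(λ_1+λ_2) = 0.0467/0.0715 ≈ 0.6531.

0.6531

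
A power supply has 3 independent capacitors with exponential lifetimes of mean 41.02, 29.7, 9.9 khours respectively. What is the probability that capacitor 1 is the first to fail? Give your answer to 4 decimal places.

Rates: λ_i = 1/mean_i → 0.0243784, 0.03367, 0.10101; Σλ = 0.159058.
P(capacitor 1 first) = λ_1/Σλ = 0.0243784/0.159058 ≈ 0.1533.

0.1533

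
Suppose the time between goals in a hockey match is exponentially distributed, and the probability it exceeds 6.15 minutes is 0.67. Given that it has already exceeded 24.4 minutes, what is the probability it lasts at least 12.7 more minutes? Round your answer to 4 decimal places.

0.4374

From e^(−λ·6.15) = 0.67, λ = −ln(0.67)/6.15 = 0.0651183.
Memoryless: P(X > 24.4+12.7 | X > 24.4) = P(X > 12.7) = e^(−0.0651183·12.7) ≈ 0.4374.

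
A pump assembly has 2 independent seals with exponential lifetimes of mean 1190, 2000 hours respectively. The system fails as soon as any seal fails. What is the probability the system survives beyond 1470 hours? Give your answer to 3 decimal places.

The first failure time is exponential with rate Σλ_i = 1/1190 + 1/2000 = 0.00134034 per hour.
P(min > 1470) = e^(−0.00134034·1470) = e^(−1.9703) ≈ 0.139.

0.139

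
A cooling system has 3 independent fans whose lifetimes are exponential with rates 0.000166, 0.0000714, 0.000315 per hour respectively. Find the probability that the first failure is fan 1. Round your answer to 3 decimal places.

0.301

The time to first failure is exponential with rate Σλ = 0.000166 + 0.0000714 + 0.000315 = 0.0005524.
P(fan 1 first) = λ_1/Σλ = 0.000166/0.0005524 ≈ 0.301.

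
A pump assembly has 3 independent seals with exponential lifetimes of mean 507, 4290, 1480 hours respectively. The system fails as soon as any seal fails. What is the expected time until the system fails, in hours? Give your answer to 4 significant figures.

The first failure time is exponential with rate Σλ_i = 1/507 + 1/4290 + 1/1480 = 0.00288116 per hour.
E[min] = 1/Σλ = 1/0.00288116 = 347.082 hours.

347.1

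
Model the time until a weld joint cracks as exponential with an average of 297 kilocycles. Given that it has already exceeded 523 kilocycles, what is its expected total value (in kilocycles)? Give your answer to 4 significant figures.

The rate is λ = 1/297 = 0.003367 per kilocycle.
By memorylessness, E[X | X > 523] = 523 + 1/λ = 523 + 297 = 820 kilocycles.

820.0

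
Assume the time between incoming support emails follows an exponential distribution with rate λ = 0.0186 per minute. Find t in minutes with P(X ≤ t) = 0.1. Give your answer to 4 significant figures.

Set 1 − e^(−λt) = 0.1, so t = −ln(0.9)/λ = 0.10536/0.0186 ≈ 5.66454 minutes.

5.665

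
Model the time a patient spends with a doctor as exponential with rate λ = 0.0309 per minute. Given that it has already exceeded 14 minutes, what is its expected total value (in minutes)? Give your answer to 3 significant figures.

46.4

By memorylessness, E[X | X > 14] = 14 + 1/λ = 14 + 32.3625 = 46.3625 minutes.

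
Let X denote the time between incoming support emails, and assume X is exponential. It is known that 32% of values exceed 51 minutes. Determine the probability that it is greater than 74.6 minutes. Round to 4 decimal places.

e^(−λ·51) = 0.32 ⇒ λ = −ln(0.32)/51 = 0.0223418.
P(X > 74.6) = e^(−0.0223418·74.6) = e^(−1.6667) ≈ 0.1889.

0.1889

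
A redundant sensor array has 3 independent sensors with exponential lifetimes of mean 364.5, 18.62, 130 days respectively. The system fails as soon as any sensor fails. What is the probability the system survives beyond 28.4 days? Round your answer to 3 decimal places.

The first failure time is exponential with rate Σλ_i = 1/364.5 + 1/18.62 + 1/130 = 0.0641415 per day.
P(min > 28.4) = e^(−0.0641415·28.4) = e^(−1.8216) ≈ 0.162.

0.162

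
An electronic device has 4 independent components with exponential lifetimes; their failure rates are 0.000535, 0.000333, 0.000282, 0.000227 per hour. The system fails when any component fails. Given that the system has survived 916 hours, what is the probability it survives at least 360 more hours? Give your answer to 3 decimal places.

Time to first failure ~ Exp(Σλ) with Σλ = 0.001377.
By memorylessness, P(T > 916+360 | T > 916) = P(T > 360) = e^(−0.001377·360) ≈ 0.609.

0.609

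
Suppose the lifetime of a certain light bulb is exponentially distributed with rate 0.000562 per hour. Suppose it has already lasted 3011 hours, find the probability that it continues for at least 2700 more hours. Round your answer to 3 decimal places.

The exponential is memoryless, so the remaining time is again Exp(λ): the condition X > 3011 is irrelevant.
P(X > 2700) = e^(−1.5174) ≈ 0.219.

0.219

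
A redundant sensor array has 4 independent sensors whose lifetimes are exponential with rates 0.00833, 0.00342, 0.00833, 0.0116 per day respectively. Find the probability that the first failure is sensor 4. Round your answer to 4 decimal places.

0.3662

The time to first failure is exponential with rate Σλ = 0.00833 + 0.00342 + 0.00833 + 0.0116 = 0.03168.
P(sensor 4 first) = λ_4/Σλ = 0.0116/0.03168 ≈ 0.3662.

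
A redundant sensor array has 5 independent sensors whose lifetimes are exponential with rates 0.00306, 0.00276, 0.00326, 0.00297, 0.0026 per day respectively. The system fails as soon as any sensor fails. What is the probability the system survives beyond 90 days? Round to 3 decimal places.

The time to first failure is exponential with rate Σλ = 0.00306 + 0.00276 + 0.00326 + 0.00297 + 0.0026 = 0.01465.
P(min > 90) = e^(−0.01465·90) = e^(−1.3185) ≈ 0.268.

0.268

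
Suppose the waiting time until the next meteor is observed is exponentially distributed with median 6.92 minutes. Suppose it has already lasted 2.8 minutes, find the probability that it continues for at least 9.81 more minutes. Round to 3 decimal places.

0.374

For an exponential, median = ln(2)/λ, so λ = ln 2 / 6.92 = 0.100166 per minute.
By the memoryless property, P(X > 2.8+9.81 | X > 2.8) = P(X > 9.81).
P(X > 9.81) = e^(−0.98263) ≈ 0.374.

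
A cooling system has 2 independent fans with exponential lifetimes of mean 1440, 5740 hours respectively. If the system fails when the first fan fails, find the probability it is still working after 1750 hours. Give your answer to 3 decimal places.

0.219

The first failure time is exponential with rate Σλ_i = 1/1440 + 1/5740 = 0.00086866 per hour.
P(min > 1750) = e^(−0.00086866·1750) = e^(−1.5202) ≈ 0.219.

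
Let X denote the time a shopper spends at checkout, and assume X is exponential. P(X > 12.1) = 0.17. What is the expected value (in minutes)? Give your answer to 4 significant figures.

6.829

e^(−λ·12.1) = 0.17 ⇒ λ = −ln(0.17)/12.1 = 0.146443.
Mean = 1/λ = 6.82861 minutes.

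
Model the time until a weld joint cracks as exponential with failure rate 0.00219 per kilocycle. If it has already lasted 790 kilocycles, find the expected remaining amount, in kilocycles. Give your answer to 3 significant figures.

457

By memorylessness, the remaining amount past any threshold is again Exp(λ) with mean 1/λ = 456.621 kilocycles.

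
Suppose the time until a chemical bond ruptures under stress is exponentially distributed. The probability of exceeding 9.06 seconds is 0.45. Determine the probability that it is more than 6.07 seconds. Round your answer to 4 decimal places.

0.5857

e^(−λ·9.06) = 0.45 ⇒ λ = −ln(0.45)/9.06 = 0.0881355.
P(X > 6.07) = e^(−0.0881355·6.07) = e^(−0.53498) ≈ 0.5857.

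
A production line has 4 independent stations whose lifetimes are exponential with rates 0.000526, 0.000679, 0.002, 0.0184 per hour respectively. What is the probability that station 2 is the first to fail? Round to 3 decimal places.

The time to first failure is exponential with rate Σλ = 0.000526 + 0.000679 + 0.002 + 0.0184 = 0.021605.
P(station 2 first) = λ_2/Σλ = 0.000679/0.021605 ≈ 0.031.

0.031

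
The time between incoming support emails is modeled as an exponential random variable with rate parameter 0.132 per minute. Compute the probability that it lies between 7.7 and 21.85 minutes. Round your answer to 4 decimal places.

0.3060

P(7.7 < X < 21.85) = e^(−λ·7.7) − e^(−λ·21.85) = 0.36190 − 0.05590 ≈ 0.3060.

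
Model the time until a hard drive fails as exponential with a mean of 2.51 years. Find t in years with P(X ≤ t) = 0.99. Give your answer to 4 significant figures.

11.56

The rate is λ = 1/2.51 = 0.398406 per year.
Set 1 − e^(−λt) = 0.99, so t = −ln(0.01)/λ = 4.6052/0.398406 ≈ 11.559 years.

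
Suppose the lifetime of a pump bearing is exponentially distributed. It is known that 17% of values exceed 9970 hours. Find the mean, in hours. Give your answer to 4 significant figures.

5627

e^(−λ·9970) = 0.17 ⇒ λ = −ln(0.17)/9970 = 0.000177729.
Mean = 1/λ = 5626.55 hours.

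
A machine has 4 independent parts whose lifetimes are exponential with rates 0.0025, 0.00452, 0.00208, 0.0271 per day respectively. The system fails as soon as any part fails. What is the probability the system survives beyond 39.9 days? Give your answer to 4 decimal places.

0.2359

The time to first failure is exponential with rate Σλ = 0.0025 + 0.00452 + 0.00208 + 0.0271 = 0.0362.
P(min > 39.9) = e^(−0.0362·39.9) = e^(−1.4444) ≈ 0.2359.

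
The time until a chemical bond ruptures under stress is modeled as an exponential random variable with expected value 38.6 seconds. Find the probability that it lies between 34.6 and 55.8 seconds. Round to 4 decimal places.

The rate is λ = 1/38.6 = 0.0259067 per second.
P(34.6 < X < 55.8) = e^(−λ·34.6) − e^(−λ·55.8) = 0.40805 − 0.23561 ≈ 0.1724.

0.1724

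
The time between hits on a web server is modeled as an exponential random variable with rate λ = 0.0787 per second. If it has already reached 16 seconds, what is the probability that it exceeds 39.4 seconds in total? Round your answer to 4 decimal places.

0.1586

The exponential is memoryless, so the remaining time is again Exp(λ): the condition X > 16 is irrelevant.
P(X > 23.4) = e^(−1.8416) ≈ 0.1586.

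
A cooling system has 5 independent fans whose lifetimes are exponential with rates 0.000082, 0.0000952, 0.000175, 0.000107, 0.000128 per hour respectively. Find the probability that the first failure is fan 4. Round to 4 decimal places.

0.1822

The time to first failure is exponential with rate Σλ = 0.000082 + 0.0000952 + 0.000175 + 0.000107 + 0.000128 = 0.0005872.
P(fan 4 first) = λ_4/Σλ = 0.000107/0.0005872 ≈ 0.1822.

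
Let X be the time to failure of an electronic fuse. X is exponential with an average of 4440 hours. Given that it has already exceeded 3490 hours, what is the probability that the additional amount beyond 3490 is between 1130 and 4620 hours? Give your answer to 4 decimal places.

The rate is λ = 1/4440 = 0.000225225 per hour.
Memoryless: the residual past 3490 is again Exp(λ).
P(1130 < residual < 4620) = e^(−λ·1130) − e^(−λ·4620) = 0.77530 − 0.35326 ≈ 0.4220.

0.4220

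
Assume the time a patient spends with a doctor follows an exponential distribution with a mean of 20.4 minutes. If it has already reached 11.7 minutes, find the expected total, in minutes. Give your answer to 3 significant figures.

The rate is λ = 1/20.4 = 0.0490196 per minute.
By memorylessness, E[X | X > 11.7] = 11.7 + 1/λ = 11.7 + 20.4 = 32.1 minutes.

32.1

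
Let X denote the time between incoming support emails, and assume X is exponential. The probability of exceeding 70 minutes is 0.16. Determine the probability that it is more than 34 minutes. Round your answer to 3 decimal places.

e^(−λ·70) = 0.16 ⇒ λ = −ln(0.16)/70 = 0.0261797.
P(X > 34) = e^(−0.0261797·34) = e^(−0.89011) ≈ 0.411.

0.411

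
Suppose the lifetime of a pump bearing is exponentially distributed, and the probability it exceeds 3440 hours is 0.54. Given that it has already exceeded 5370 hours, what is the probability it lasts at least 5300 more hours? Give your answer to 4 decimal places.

0.3870

From e^(−λ·3440) = 0.54, λ = −ln(0.54)/3440 = 0.000179124.
Memoryless: P(X > 5370+5300 | X > 5370) = P(X > 5300) = e^(−0.000179124·5300) ≈ 0.3870.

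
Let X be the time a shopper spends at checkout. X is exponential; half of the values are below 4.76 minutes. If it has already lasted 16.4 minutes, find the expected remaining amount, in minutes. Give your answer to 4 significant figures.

6.867

For an exponential, median = ln(2)/λ, so λ = ln 2 / 4.76 = 0.145619 per minute.
By memorylessness, the remaining amount past any threshold is again Exp(λ) with mean 1/λ = 6.86723 minutes.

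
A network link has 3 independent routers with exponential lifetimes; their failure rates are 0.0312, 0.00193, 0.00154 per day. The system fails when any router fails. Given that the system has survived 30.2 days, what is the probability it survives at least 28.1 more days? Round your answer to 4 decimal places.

Time to first failure ~ Exp(Σλ) with Σλ = 0.03467.
By memorylessness, P(T > 30.2+28.1 | T > 30.2) = P(T > 28.1) = e^(−0.03467·28.1) ≈ 0.3775.

0.3775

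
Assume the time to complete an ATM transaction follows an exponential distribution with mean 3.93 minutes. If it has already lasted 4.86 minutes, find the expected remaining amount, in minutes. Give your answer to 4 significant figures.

The rate is λ = 1/3.93 = 0.254453 per minute.
By memorylessness, the remaining amount past any threshold is again Exp(λ) with mean 1/λ = 3.93 minutes.

3.930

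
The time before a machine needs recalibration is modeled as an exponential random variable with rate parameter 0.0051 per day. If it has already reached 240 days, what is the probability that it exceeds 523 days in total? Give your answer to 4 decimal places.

0.2361

By the memoryless property, P(X > 240+283 | X > 240) = P(X > 283).
P(X > 283) = e^(−1.4433) ≈ 0.2361.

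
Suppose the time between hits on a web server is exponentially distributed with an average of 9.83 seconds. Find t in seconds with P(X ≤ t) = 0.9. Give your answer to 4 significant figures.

The rate is λ = 1/9.83 = 0.101729 per second.
Set 1 − e^(−λt) = 0.9, so t = −ln(0.1)/λ = 2.3026/0.101729 ≈ 22.6344 seconds.

22.63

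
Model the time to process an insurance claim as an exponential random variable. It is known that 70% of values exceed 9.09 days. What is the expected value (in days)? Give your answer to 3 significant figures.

25.5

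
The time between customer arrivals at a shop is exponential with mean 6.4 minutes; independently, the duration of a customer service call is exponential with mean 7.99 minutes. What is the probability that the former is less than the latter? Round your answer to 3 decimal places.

0.555

λ_1 = 1/6.4 = 0.15625, λ_2 = 1/7.99 = 0.125156.
For independent exponentials, P(the former < the latter) = λ_1/(λ_1+λ_2) = 0.15625/0.281406 ≈ 0.555.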